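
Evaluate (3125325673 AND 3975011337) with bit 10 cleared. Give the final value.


Step 1: 3125325673 & 3975011337 = 2823326729
Step 2: 2823326729 & ~(1 << 10) = 2823325705

2823325705


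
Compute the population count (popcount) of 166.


0b10100110 has 4 set bits

4


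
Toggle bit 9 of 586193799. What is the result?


586193799 ^ (1 << 9) = 586193799 ^ 512 = 586193287

586193287


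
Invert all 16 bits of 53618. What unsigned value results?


53618 ^ 65535 = 11917

11917


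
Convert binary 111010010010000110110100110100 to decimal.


111010010010000110110100110100 in decimal = 977825076

977825076


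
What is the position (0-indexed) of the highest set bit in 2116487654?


0b1111110001001110000100111100110. Highest set bit at position 30

30


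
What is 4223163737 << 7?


0b11111011101110000101110101011001 << 7 = 0b111110111011100001011101010110010000000 = 540564958336

540564958336


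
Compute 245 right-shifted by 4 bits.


0b11110101 >> 4 = 0b1111 = 15

15


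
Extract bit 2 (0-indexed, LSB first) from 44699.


0b1010111010011011, position 2 = 0

0


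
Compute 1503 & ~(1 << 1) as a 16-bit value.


1503 & ~(1 << 1) = 1501

1501


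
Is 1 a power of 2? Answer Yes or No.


0b1. Only one bit set => Yes

Yes


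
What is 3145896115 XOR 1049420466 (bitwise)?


0b10111011100000101001000010110011 ^ 0b111110100011001110001010110010 = 0b10000101000011100111001000000001 = 2232316417

2232316417


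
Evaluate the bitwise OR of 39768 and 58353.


0b1001101101011000 | 0b1110001111110001 = 0b1111101111111001 = 64505

64505


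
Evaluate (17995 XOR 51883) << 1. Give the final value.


Step 1: 17995 ^ 51883 = 36064
Step 2: 36064 << 1 = 72128

72128


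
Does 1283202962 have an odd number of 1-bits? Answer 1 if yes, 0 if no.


0b1001100011111000001111110010010 has 16 ones => parity 0

0


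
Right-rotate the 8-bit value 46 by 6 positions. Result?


Rotate 0b101110 right by 6 (8-bit) = 0b10111000 = 184

184


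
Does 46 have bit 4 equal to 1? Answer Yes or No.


0b101110, bit 4 = 0. No

No


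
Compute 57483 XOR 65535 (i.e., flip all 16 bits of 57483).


57483 ^ 65535 = 8052

8052


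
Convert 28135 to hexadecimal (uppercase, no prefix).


28135 = 6DE7 hex

6DE7


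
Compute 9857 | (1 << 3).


9857 | (1 << 3) = 9857 | 8 = 9865

9865


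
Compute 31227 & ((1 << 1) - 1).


31227 & 1 = 1

1


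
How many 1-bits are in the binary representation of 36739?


0b1000111110000011 has 8 set bits

8


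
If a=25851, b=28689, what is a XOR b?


25851 ^ 28689 = 5354

5354


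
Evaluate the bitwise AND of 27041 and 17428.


0b110100110100001 & 0b100010000010100 = 0b100000000000000 = 16384

16384


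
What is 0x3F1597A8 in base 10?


3F1597A8 hex = 1058379688 decimal

1058379688


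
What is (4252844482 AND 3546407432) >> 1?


Step 1: 4252844482 & 3546407432 = 3512811520
Step 2: 3512811520 >> 1 = 1756405760

1756405760


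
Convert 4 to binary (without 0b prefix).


4 = 100 in binary

100


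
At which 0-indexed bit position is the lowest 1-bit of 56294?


0b1101101111100110. Lowest set bit at position 1

1


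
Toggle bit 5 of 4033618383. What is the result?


4033618383 ^ (1 << 5) = 4033618383 ^ 32 = 4033618415

4033618415


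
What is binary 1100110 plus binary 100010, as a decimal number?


1100110 + 100010 = 10001000 = 136

136


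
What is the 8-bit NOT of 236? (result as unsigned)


~0b11101100 = 0b10011 = 19 (8-bit unsigned)

19


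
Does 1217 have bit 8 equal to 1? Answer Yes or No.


0b10011000001, bit 8 = 0. No

No


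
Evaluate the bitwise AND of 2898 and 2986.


0b101101010010 & 0b101110101010 = 0b101100000010 = 2818

2818


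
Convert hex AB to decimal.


AB hex = 171 decimal

171


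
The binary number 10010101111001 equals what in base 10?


10010101111001 in decimal = 9593

9593


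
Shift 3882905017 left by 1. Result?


0b11100111011100000110110110111001 << 1 = 0b111001110111000001101101101110010 = 7765810034

7765810034


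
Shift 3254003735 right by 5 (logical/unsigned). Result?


0b11000001111101000010100000010111 >> 5 = 0b110000011111010000101000000 = 101687616

101687616


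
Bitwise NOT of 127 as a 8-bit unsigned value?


~0b1111111 = 0b10000000 = 128 (8-bit unsigned)

128


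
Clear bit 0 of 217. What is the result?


217 & ~(1 << 0) = 216

216


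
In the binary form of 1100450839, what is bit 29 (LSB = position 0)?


0b1000001100101111000110000010111, position 29 = 0

0


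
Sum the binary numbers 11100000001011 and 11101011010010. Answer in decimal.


11100000001011 + 11101011010010 = 111001011011101 = 29405

29405


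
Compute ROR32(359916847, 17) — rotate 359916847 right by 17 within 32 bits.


Rotate 0b10101011100111110010100101111 right by 17 (32-bit) = 0b11110010100101111000101010111001 = 4070017721

4070017721


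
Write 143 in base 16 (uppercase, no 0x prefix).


143 = 8F hex

8F


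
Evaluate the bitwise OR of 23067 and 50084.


0b101101000011011 | 0b1100001110100100 = 0b1101101110111111 = 56255

56255


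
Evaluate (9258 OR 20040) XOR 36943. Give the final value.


Step 1: 9258 | 20040 = 28266
Step 2: 28266 ^ 36943 = 65061

65061


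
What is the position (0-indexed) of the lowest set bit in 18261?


0b100011101010101. Lowest set bit at position 0

0


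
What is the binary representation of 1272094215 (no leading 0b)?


1272094215 = 1001011110100101001111000000111 in binary

1001011110100101001111000000111


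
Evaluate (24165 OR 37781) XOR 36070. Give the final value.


Step 1: 24165 | 37781 = 57333
Step 2: 57333 ^ 36070 = 21267

21267


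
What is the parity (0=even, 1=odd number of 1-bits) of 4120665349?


0b11110101100111000101110100000101 has 17 ones => parity 1

1


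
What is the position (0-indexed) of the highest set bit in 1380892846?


0b1010010010011101100000010101110. Highest set bit at position 30

30


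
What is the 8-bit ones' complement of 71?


71 ^ 255 = 184

184


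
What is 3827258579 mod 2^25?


3827258579 & 33554431 = 2053331

2053331


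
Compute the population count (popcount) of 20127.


0b100111010011111 has 10 set bits

10


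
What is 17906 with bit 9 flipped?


17906 ^ (1 << 9) = 17906 ^ 512 = 18418

18418


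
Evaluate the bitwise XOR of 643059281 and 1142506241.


0b100110010101000100111001010001 ^ 0b1000100000110010100001100000001 = 0b1100010010011010000110101010000 = 1649216848

1649216848


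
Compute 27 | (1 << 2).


27 | (1 << 2) = 27 | 4 = 31

31


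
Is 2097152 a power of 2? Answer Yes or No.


0b1000000000000000000000. Only one bit set => Yes

Yes


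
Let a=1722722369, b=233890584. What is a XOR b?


1722722369 ^ 233890584 = 1801341785

1801341785


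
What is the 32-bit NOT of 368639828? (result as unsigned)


~0b10101111110001111111101010100 = 0b11101010000001110000000010101011 = 3926327467 (32-bit unsigned)

3926327467


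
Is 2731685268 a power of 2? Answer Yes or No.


0b10100010110100100011010110010100. Multiple bits set => No

No


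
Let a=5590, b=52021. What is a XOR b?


5590 ^ 52021 = 57059

57059


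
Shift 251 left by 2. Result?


0b11111011 << 2 = 0b1111101100 = 1004

1004


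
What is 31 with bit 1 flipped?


31 ^ (1 << 1) = 31 ^ 2 = 29

29


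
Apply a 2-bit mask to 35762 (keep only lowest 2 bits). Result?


35762 & 3 = 2

2


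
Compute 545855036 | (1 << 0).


545855036 | (1 << 0) = 545855036 | 1 = 545855037

545855037


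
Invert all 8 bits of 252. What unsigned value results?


252 ^ 255 = 3

3


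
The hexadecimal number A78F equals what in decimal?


A78F hex = 42895 decimal

42895


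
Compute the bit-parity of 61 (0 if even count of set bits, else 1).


0b111101 has 5 ones => parity 1

1


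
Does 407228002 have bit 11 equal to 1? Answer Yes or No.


0b11000010001011100111001100010, bit 11 = 1. Yes

Yes


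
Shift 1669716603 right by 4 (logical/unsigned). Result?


0b1100011100001011101101001111011 >> 4 = 0b110001110000101110110100111 = 104357287

104357287


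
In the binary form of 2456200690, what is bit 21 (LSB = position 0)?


0b10010010011001101010010111110010, position 21 = 1

1


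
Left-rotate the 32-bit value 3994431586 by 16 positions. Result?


Rotate 0b11101110000101100011000001100010 left by 16 (32-bit) = 0b110000011000101110111000010110 = 811789846

811789846


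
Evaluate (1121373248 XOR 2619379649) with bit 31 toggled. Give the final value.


Step 1: 1121373248 ^ 2619379649 = 3740681089
Step 2: 3740681089 ^ (1 << 31) = 3740681089 ^ 2147483648 = 1593197441

1593197441


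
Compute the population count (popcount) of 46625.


0b1011011000100001 has 7 set bits

7


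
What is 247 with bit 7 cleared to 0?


247 & ~(1 << 7) = 119

119


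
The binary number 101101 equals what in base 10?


101101 in decimal = 45

45


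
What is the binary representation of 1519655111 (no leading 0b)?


1519655111 = 1011010100101000001100011000111 in binary

1011010100101000001100011000111


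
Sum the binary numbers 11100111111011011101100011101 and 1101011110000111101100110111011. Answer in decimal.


11100111111011011101100011101 + 1101011110000111101100110111011 = 10001000110000011001010011011000 = 2294387928

2294387928


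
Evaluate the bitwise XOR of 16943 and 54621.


0b100001000101111 ^ 0b1101010101011101 = 0b1001011101110010 = 38770

38770


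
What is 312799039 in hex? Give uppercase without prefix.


312799039 = 12A4EF3F hex

12A4EF3F


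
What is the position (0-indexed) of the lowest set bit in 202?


0b11001010. Lowest set bit at position 1

1


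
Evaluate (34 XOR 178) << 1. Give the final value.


Step 1: 34 ^ 178 = 144
Step 2: 144 << 1 = 288

288


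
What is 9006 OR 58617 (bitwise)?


0b10001100101110 | 0b1110010011111001 = 0b1110011111111111 = 59391

59391


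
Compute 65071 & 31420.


0b1111111000101111 & 0b111101010111100 = 0b111101000101100 = 31276

31276


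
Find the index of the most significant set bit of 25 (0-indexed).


0b11001. Highest set bit at position 4

4


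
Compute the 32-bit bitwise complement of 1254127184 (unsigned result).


~0b1001010110000000111011001010000 = 0b10110101001111111000100110101111 = 3040840111 (32-bit unsigned)

3040840111


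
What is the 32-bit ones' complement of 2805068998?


2805068998 ^ 4294967295 = 1489898297

1489898297


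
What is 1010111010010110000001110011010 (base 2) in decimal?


1010111010010110000001110011010 in decimal = 1464533914

1464533914


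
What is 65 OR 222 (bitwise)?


0b1000001 | 0b11011110 = 0b11011111 = 223

223


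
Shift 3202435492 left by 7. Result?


0b10111110111000010100100110100100 << 7 = 0b101111101110000101001001101001000000000 = 409911742976

409911742976


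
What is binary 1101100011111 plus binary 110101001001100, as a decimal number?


1101100011111 + 110101001001100 = 1000010101101011 = 34155

34155


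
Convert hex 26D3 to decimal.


26D3 hex = 9939 decimal

9939


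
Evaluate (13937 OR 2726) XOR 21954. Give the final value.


Step 1: 13937 | 2726 = 16119
Step 2: 16119 ^ 21954 = 27445

27445


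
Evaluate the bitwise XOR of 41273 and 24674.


0b1010000100111001 ^ 0b110000001100010 = 0b1100000101011011 = 49499

49499


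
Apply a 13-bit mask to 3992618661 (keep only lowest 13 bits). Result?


3992618661 & 8191 = 1701

1701


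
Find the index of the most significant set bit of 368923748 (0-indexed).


0b10101111111010101010001100100. Highest set bit at position 28

28


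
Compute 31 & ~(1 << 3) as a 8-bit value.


31 & ~(1 << 3) = 23

23


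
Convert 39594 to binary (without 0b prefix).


39594 = 1001101010101010 in binary

1001101010101010


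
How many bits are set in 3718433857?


0b11011101101000101100110001000001 has 15 set bits

15


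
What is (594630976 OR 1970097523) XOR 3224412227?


Step 1: 594630976 | 1970097523 = 2004704627
Step 2: 2004704627 ^ 3224412227 = 3075341616

3075341616


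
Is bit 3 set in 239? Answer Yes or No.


0b11101111, bit 3 = 1. Yes

Yes


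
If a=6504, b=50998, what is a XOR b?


6504 ^ 50998 = 56926

56926


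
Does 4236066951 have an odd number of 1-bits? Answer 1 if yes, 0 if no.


0b11111100011111010100000010000111 has 17 ones => parity 1

1


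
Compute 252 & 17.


0b11111100 & 0b10001 = 0b10000 = 16

16


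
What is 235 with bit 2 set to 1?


235 | (1 << 2) = 235 | 4 = 239

239


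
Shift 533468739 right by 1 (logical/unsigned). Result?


0b11111110011000001011001000011 >> 1 = 0b1111111001100000101100100001 = 266734369

266734369


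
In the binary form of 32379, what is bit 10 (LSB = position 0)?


0b111111001111011, position 10 = 1

1


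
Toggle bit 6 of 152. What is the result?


152 ^ (1 << 6) = 152 ^ 64 = 216

216


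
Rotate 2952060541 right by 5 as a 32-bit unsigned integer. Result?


Rotate 0b10101111111101001101111001111101 right by 5 (32-bit) = 0b11101101011111111010011011110011 = 3984566003

3984566003


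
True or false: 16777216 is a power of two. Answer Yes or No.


0b1000000000000000000000000. Only one bit set => Yes

Yes


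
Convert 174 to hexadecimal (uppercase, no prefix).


174 = AE hex

AE


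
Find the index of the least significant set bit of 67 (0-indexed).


0b1000011. Lowest set bit at position 0

0


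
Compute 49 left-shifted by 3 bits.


0b110001 << 3 = 0b110001000 = 392

392


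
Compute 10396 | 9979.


0b10100010011100 | 0b10011011111011 = 0b10111011111111 = 12031

12031


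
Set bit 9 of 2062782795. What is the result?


2062782795 | (1 << 9) = 2062782795 | 512 = 2062783307

2062783307


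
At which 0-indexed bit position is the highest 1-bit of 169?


0b10101001. Highest set bit at position 7

7


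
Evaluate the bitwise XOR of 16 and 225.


0b10000 ^ 0b11100001 = 0b11110001 = 241

241


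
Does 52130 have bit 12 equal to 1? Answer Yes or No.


0b1100101110100010, bit 12 = 0. No

No


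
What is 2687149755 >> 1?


0b10100000001010101010011010111011 >> 1 = 0b1010000000101010101001101011101 = 1343574877

1343574877


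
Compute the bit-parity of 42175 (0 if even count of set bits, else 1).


0b1010010010111111 has 10 ones => parity 0

0


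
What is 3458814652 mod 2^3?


3458814652 & 7 = 4

4


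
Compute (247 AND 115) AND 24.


Step 1: 247 & 115 = 115
Step 2: 115 & 24 = 16

16


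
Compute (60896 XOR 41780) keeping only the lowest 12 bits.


Step 1: 60896 ^ 41780 = 20180
Step 2: 20180 & 4095 = 3796

3796


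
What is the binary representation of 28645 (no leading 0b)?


28645 = 110111111100101 in binary

110111111100101


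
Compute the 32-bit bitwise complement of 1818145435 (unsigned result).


~0b1101100010111101011001010011011 = 0b10010011101000010100110101100100 = 2476821860 (32-bit unsigned)

2476821860


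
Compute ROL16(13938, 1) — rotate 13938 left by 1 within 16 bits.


Rotate 0b11011001110010 left by 1 (16-bit) = 0b110110011100100 = 27876

27876


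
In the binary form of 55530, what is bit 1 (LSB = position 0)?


0b1101100011101010, position 1 = 1

1


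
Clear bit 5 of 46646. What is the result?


46646 & ~(1 << 5) = 46614

46614


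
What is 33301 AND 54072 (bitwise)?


0b1000001000010101 & 0b1101001100111000 = 0b1000001000010000 = 33296

33296


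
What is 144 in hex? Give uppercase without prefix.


144 = 90 hex

90


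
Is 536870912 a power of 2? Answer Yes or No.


0b100000000000000000000000000000. Only one bit set => Yes

Yes


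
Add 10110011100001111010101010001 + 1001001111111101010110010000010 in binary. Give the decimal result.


10110011100001111010101010001 + 1001001111111101010110010000010 = 1100000011011111010000111010011 = 1617928659

1617928659


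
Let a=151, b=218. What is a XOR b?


151 ^ 218 = 77

77


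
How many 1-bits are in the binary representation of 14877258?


0b111000110000001001001010 has 9 set bits

9


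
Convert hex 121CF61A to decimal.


121CF61A hex = 303887898 decimal

303887898


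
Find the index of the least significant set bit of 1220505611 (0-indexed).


0b1001000101111110111000000001011. Lowest set bit at position 0

0


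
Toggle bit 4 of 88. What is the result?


88 ^ (1 << 4) = 88 ^ 16 = 72

72


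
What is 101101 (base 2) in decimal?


101101 in decimal = 45

45


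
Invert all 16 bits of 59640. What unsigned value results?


59640 ^ 65535 = 5895

5895


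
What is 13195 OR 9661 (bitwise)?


0b11001110001011 | 0b10010110111101 = 0b11011110111111 = 14271

14271


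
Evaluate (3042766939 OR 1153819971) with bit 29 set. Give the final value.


Step 1: 3042766939 | 1153819971 = 4124964187
Step 2: 4124964187 | (1 << 29) = 4124964187 | 536870912 = 4124964187

4124964187


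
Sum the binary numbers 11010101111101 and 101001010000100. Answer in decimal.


11010101111101 + 101001010000100 = 1000100000000001 = 34817

34817


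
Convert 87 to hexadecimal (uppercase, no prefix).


87 = 57 hex

57


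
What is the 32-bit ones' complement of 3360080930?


3360080930 ^ 4294967295 = 934886365

934886365


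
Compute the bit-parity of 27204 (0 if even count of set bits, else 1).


0b110101001000100 has 6 ones => parity 0

0


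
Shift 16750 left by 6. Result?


0b100000101101110 << 6 = 0b100000101101110000000 = 1072000

1072000


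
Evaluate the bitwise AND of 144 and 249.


0b10010000 & 0b11111001 = 0b10010000 = 144

144


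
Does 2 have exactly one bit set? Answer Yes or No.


0b10. Only one bit set => Yes

Yes


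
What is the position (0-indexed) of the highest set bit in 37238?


0b1001000101110110. Highest set bit at position 15

15


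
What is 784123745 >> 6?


0b101110101111001100011101100001 >> 6 = 0b101110101111001100011101 = 12251933

12251933


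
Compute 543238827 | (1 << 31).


543238827 | (1 << 31) = 543238827 | 2147483648 = 2690722475

2690722475


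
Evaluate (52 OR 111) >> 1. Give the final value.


Step 1: 52 | 111 = 127
Step 2: 127 >> 1 = 63

63


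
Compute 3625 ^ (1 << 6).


3625 ^ (1 << 6) = 3625 ^ 64 = 3689

3689


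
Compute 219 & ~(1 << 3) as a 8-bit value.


219 & ~(1 << 3) = 211

211


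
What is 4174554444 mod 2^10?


4174554444 & 1023 = 332

332


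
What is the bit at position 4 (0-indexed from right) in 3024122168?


0b10110100010000000111000100111000, position 4 = 1

1


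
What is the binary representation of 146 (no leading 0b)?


146 = 10010010 in binary

10010010


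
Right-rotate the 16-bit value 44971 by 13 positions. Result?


Rotate 0b1010111110101011 right by 13 (16-bit) = 0b111110101011101 = 32093

32093


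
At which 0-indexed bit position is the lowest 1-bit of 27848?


0b110110011001000. Lowest set bit at position 3

3


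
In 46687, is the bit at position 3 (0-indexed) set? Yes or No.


0b1011011001011111, bit 3 = 1. Yes

Yes


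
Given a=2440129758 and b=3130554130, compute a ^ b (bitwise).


2440129758 ^ 3130554130 = 736697292

736697292


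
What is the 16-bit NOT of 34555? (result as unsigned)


~0b1000011011111011 = 0b111100100000100 = 30980 (16-bit unsigned)

30980


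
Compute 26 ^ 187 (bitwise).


0b11010 ^ 0b10111011 = 0b10100001 = 161

161


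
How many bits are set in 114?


0b1110010 has 4 set bits

4


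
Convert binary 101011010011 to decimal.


101011010011 in decimal = 2771

2771


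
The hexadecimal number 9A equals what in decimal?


9A hex = 154 decimal

154


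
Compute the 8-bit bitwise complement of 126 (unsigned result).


~0b1111110 = 0b10000001 = 129 (8-bit unsigned)

129


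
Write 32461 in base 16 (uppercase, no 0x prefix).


32461 = 7ECD hex

7ECD


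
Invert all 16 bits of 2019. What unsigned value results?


2019 ^ 65535 = 63516

63516


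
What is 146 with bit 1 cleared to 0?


146 & ~(1 << 1) = 144

144


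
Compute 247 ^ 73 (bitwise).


0b11110111 ^ 0b1001001 = 0b10111110 = 190

190


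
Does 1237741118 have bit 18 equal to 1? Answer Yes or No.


0b1001001110001100110111000111110, bit 18 = 1. Yes

Yes


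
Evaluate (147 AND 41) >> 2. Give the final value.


Step 1: 147 & 41 = 1
Step 2: 1 >> 2 = 0

0


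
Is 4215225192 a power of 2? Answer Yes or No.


0b11111011001111110011101101101000. Multiple bits set => No

No


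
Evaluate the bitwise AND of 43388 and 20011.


0b1010100101111100 & 0b100111000101011 = 0b100000101000 = 2088

2088


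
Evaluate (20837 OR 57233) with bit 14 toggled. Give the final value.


Step 1: 20837 | 57233 = 57333
Step 2: 57333 ^ (1 << 14) = 57333 ^ 16384 = 40949

40949


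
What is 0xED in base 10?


ED hex = 237 decimal

237


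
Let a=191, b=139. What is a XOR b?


191 ^ 139 = 52

52


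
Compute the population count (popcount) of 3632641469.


0b11011000100001011011010110111101 has 18 set bits

18


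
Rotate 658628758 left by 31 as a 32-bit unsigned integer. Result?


Rotate 0b100111010000011110000010010110 left by 31 (32-bit) = 0b10011101000001111000001001011 = 329314379

329314379


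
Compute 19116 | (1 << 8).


19116 | (1 << 8) = 19116 | 256 = 19372

19372


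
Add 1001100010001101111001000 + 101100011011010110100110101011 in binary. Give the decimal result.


1001100010001101111001000 + 101100011011010110100110101011 = 101101100111101000010101110011 = 765363571

765363571


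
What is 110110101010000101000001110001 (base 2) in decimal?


110110101010000101000001110001 in decimal = 917000305

917000305


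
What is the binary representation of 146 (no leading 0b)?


146 = 10010010 in binary

10010010


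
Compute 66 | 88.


0b1000010 | 0b1011000 = 0b1011010 = 90

90


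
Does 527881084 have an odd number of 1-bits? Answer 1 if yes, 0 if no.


0b11111011101101101001101111100 has 20 ones => parity 0

0


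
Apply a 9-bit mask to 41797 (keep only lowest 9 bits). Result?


41797 & 511 = 325

325


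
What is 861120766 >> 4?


0b110011010100111010100011111110 >> 4 = 0b11001101010011101010001111 = 53820047

53820047


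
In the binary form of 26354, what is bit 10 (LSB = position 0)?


0b110011011110010, position 10 = 1

1


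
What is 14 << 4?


0b1110 << 4 = 0b11100000 = 224

224


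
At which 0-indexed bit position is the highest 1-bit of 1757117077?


0b1101000101110110111101010010101. Highest set bit at position 30

30


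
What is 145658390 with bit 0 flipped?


145658390 ^ (1 << 0) = 145658390 ^ 1 = 145658391

145658391


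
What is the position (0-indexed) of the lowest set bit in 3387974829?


0b11001001111100000110010010101101. Lowest set bit at position 0

0


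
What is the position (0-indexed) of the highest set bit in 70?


0b1000110. Highest set bit at position 6

6


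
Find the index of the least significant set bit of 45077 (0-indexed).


0b1011000000010101. Lowest set bit at position 0

0


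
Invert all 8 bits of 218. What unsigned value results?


218 ^ 255 = 37

37


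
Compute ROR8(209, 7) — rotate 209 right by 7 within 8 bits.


Rotate 0b11010001 right by 7 (8-bit) = 0b10100011 = 163

163


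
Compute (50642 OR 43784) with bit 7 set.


Step 1: 50642 | 43784 = 61402
Step 2: 61402 | (1 << 7) = 61402 | 128 = 61402

61402


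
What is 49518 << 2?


0b1100000101101110 << 2 = 0b110000010110111000 = 198072

198072


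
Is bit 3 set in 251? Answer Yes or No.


0b11111011, bit 3 = 1. Yes

Yes


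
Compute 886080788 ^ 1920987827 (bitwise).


0b110100110100001000010100010100 ^ 0b1110010011111111111001010110011 = 0b1000110101011110111011110100111 = 1185904551

1185904551


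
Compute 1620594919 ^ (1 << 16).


1620594919 ^ (1 << 16) = 1620594919 ^ 65536 = 1620660455

1620660455


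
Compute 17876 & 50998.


0b100010111010100 & 0b1100011100110110 = 0b100010100010100 = 17684

17684


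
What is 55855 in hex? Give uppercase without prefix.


55855 = DA2F hex

DA2F


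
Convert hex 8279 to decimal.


8279 hex = 33401 decimal

33401


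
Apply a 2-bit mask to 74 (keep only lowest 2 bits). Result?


74 & 3 = 2

2


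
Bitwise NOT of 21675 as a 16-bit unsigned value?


~0b101010010101011 = 0b1010101101010100 = 43860 (16-bit unsigned)

43860


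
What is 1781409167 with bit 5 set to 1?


1781409167 | (1 << 5) = 1781409167 | 32 = 1781409199

1781409199


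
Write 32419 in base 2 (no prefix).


32419 = 111111010100011 in binary

111111010100011


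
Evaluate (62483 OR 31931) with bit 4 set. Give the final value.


Step 1: 62483 | 31931 = 64699
Step 2: 64699 | (1 << 4) = 64699 | 16 = 64699

64699


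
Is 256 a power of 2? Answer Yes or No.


0b100000000. Only one bit set => Yes

Yes


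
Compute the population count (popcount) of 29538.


0b111001101100010 has 8 set bits

8


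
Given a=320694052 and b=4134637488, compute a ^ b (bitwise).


320694052 ^ 4134637488 = 3849119892

3849119892


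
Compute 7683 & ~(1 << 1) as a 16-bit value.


7683 & ~(1 << 1) = 7681

7681


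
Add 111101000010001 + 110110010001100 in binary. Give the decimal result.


111101000010001 + 110110010001100 = 1110011010011101 = 59037

59037


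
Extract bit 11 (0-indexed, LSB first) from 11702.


0b10110110110110, position 11 = 1

1


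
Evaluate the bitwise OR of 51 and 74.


0b110011 | 0b1001010 = 0b1111011 = 123

123


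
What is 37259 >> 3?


0b1001000110001011 >> 3 = 0b1001000110001 = 4657

4657


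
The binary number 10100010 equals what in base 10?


10100010 in decimal = 162

162


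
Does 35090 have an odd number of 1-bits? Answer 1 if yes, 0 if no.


0b1000100100010010 has 5 ones => parity 1

1


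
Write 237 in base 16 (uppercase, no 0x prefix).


237 = ED hex

ED


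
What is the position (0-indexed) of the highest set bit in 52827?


0b1100111001011011. Highest set bit at position 15

15


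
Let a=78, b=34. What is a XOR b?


78 ^ 34 = 108

108


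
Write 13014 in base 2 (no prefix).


13014 = 11001011010110 in binary

11001011010110


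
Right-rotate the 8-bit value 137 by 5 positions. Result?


Rotate 0b10001001 right by 5 (8-bit) = 0b1001100 = 76

76


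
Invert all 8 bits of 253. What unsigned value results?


253 ^ 255 = 2

2


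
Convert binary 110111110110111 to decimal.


110111110110111 in decimal = 28599

28599


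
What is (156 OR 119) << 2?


Step 1: 156 | 119 = 255
Step 2: 255 << 2 = 1020

1020


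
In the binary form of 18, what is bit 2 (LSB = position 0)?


0b10010, position 2 = 0

0


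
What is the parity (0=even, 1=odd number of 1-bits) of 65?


0b1000001 has 2 ones => parity 0

0


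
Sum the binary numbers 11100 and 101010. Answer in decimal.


11100 + 101010 = 1000110 = 70

70


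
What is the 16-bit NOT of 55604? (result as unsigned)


~0b1101100100110100 = 0b10011011001011 = 9931 (16-bit unsigned)

9931


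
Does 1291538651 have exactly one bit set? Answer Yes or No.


0b1001100111110110101000011011011. Multiple bits set => No

No


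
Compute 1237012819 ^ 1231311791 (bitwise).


0b1001001101110110101000101010011 ^ 0b1001001011001000101001110101111 = 0b110111110000001011111100 = 14615292

14615292


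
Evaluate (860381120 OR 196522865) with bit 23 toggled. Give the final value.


Step 1: 860381120 | 196522865 = 1006567409
Step 2: 1006567409 ^ (1 << 23) = 1006567409 ^ 8388608 = 998178801

998178801


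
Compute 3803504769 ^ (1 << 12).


3803504769 ^ (1 << 12) = 3803504769 ^ 4096 = 3803508865

3803508865


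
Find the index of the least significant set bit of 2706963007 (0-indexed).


0b10100001010110001111101000111111. Lowest set bit at position 0

0


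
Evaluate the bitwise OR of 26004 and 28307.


0b110010110010100 | 0b110111010010011 = 0b110111110010111 = 28567

28567


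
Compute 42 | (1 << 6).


42 | (1 << 6) = 42 | 64 = 106

106


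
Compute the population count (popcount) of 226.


0b11100010 has 4 set bits

4


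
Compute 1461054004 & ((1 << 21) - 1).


1461054004 & 2097151 = 1436212

1436212


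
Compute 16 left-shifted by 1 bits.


0b10000 << 1 = 0b100000 = 32

32


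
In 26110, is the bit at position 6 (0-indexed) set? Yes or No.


0b110010111111110, bit 6 = 1. Yes

Yes


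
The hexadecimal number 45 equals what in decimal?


45 hex = 69 decimal

69


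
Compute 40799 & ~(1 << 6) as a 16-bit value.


40799 & ~(1 << 6) = 40735

40735


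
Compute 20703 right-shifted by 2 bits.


0b101000011011111 >> 2 = 0b1010000110111 = 5175

5175


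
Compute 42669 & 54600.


0b1010011010101101 & 0b1101010101001000 = 0b1000010000001000 = 33800

33800


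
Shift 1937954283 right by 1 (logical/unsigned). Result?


0b1110011100000101101010111101011 >> 1 = 0b111001110000010110101011110101 = 968977141

968977141


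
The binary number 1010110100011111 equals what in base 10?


1010110100011111 in decimal = 44319

44319


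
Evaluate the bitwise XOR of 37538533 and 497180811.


0b10001111001100101011100101 ^ 0b11101101000100110000010001011 = 0b11111100111101010101001101110 = 530492014

530492014


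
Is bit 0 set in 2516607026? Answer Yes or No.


0b10010110000000000110000000110010, bit 0 = 0. No

No


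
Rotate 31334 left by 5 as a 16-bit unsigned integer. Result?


Rotate 0b111101001100110 left by 5 (16-bit) = 0b100110011001111 = 19663

19663


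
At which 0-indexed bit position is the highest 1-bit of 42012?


0b1010010000011100. Highest set bit at position 15

15


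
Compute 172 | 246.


0b10101100 | 0b11110110 = 0b11111110 = 254

254


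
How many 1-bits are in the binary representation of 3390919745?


0b11001010000111010101010001000001 has 13 set bits

13


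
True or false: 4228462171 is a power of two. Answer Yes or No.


0b11111100000010010011011001011011. Multiple bits set => No

No


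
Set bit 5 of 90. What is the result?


90 | (1 << 5) = 90 | 32 = 122

122


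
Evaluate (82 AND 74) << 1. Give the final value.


Step 1: 82 & 74 = 66
Step 2: 66 << 1 = 132

132


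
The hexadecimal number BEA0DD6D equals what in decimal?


BEA0DD6D hex = 3198213485 decimal

3198213485


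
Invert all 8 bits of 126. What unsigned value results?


126 ^ 255 = 129

129


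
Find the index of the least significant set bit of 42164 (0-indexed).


0b1010010010110100. Lowest set bit at position 2

2


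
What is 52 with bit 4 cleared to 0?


52 & ~(1 << 4) = 36

36


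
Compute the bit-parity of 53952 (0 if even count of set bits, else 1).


0b1101001011000000 has 6 ones => parity 0

0


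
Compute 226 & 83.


0b11100010 & 0b1010011 = 0b1000010 = 66

66


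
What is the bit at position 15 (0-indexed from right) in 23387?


0b101101101011011, position 15 = 0

0


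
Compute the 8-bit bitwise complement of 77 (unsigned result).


~0b1001101 = 0b10110010 = 178 (8-bit unsigned)

178


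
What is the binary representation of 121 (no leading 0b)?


121 = 1111001 in binary

1111001


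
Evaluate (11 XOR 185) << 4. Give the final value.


Step 1: 11 ^ 185 = 178
Step 2: 178 << 4 = 2848

2848


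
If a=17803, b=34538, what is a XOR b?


17803 ^ 34538 = 50017

50017


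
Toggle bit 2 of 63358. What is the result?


63358 ^ (1 << 2) = 63358 ^ 4 = 63354

63354


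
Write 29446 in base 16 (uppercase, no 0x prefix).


29446 = 7306 hex

7306


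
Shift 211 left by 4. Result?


0b11010011 << 4 = 0b110100110000 = 3376

3376


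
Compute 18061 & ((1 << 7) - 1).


18061 & 127 = 13

13


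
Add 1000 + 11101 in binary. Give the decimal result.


1000 + 11101 = 100101 = 37

37


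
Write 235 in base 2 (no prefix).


235 = 11101011 in binary

11101011


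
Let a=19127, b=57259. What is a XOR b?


19127 ^ 57259 = 38172

38172


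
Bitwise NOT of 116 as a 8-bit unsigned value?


~0b1110100 = 0b10001011 = 139 (8-bit unsigned)

139


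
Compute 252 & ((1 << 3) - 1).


252 & 7 = 4

4


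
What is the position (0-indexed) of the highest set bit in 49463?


0b1100000100110111. Highest set bit at position 15

15


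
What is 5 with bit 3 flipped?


5 ^ (1 << 3) = 5 ^ 8 = 13

13


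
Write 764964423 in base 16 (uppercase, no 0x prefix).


764964423 = 2D986E47 hex

2D986E47


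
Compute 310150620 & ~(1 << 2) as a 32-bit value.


310150620 & ~(1 << 2) = 310150616

310150616


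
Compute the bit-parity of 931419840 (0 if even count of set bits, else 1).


0b110111100001000101011011000000 has 13 ones => parity 1

1


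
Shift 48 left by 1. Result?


0b110000 << 1 = 0b1100000 = 96

96


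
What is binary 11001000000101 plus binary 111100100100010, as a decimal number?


11001000000101 + 111100100100010 = 1010101100100111 = 43815

43815


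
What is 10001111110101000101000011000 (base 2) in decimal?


10001111110101000101000011000 in decimal = 301632024

301632024


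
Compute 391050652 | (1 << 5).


391050652 | (1 << 5) = 391050652 | 32 = 391050684

391050684


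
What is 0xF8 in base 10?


F8 hex = 248 decimal

248


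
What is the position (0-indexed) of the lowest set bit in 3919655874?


0b11101001101000010011001111000010. Lowest set bit at position 1

1


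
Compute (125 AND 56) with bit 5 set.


Step 1: 125 & 56 = 56
Step 2: 56 | (1 << 5) = 56 | 32 = 56

56


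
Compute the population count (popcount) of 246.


0b11110110 has 6 set bits

6


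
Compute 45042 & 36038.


0b1010111111110010 & 0b1000110011000110 = 0b1000110011000010 = 36034

36034


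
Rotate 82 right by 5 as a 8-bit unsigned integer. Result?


Rotate 0b1010010 right by 5 (8-bit) = 0b10010010 = 146

146


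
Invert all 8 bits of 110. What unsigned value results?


110 ^ 255 = 145

145


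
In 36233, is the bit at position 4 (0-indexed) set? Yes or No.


0b1000110110001001, bit 4 = 0. No

No


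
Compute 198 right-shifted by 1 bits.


0b11000110 >> 1 = 0b1100011 = 99

99


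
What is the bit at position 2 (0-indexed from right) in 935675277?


0b110111110001010100010110001101, position 2 = 1

1


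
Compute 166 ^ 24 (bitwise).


0b10100110 ^ 0b11000 = 0b10111110 = 190

190


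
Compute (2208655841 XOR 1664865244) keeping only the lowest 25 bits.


Step 1: 2208655841 ^ 1664865244 = 3768498749
Step 2: 3768498749 & 33554431 = 10402365

10402365


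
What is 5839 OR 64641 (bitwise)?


0b1011011001111 | 0b1111110010000001 = 0b1111111011001111 = 65231

65231


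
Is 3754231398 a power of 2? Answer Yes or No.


0b11011111110001010000011001100110. Multiple bits set => No

No


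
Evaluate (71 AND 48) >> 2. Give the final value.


Step 1: 71 & 48 = 0
Step 2: 0 >> 2 = 0

0


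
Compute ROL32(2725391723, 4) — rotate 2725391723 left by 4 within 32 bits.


Rotate 0b10100010011100100010110101101011 left by 4 (32-bit) = 0b100111001000101101011010111010 = 656594618

656594618


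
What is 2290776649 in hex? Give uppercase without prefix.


2290776649 = 888A7A49 hex

888A7A49


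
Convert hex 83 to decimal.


83 hex = 131 decimal

131


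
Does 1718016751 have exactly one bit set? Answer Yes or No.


0b1100110011001101101101011101111. Multiple bits set => No

No


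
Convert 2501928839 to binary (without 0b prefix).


2501928839 = 10010101001000000110011110000111 in binary

10010101001000000110011110000111


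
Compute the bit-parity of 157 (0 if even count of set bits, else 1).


0b10011101 has 5 ones => parity 1

1


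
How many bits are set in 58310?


0b1110001111000110 has 9 set bits

9


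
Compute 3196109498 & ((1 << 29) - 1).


3196109498 & 536870911 = 511754938

511754938


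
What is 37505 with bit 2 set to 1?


37505 | (1 << 2) = 37505 | 4 = 37509

37509


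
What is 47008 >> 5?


0b1011011110100000 >> 5 = 0b10110111101 = 1469

1469


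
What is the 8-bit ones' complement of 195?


195 ^ 255 = 60

60


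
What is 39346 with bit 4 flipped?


39346 ^ (1 << 4) = 39346 ^ 16 = 39330

39330


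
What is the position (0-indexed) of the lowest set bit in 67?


0b1000011. Lowest set bit at position 0

0


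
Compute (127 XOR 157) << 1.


Step 1: 127 ^ 157 = 226
Step 2: 226 << 1 = 452

452


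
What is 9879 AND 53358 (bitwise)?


0b10011010010111 & 0b1101000001101110 = 0b110 = 6

6


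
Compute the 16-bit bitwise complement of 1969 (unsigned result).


~0b11110110001 = 0b1111100001001110 = 63566 (16-bit unsigned)

63566


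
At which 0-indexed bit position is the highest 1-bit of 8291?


0b10000001100011. Highest set bit at position 13

13


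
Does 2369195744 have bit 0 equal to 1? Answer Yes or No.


0b10001101001101110000111011100000, bit 0 = 0. No

No


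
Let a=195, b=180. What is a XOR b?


195 ^ 180 = 119

119


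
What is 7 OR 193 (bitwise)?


0b111 | 0b11000001 = 0b11000111 = 199

199


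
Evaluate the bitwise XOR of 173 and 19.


0b10101101 ^ 0b10011 = 0b10111110 = 190

190


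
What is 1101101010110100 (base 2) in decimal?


1101101010110100 in decimal = 55988

55988


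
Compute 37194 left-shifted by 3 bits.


0b1001000101001010 << 3 = 0b1001000101001010000 = 297552

297552


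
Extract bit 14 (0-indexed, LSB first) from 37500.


0b1001001001111100, position 14 = 0

0


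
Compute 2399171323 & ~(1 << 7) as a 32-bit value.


2399171323 & ~(1 << 7) = 2399171195

2399171195


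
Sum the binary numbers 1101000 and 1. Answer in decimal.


1101000 + 1 = 1101001 = 105

105


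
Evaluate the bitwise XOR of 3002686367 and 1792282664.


0b10110010111110010101101110011111 ^ 0b1101010110101000001000000101000 = 0b11011000001011010100101110110111 = 3626847159

3626847159


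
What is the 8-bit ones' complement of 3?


3 ^ 255 = 252

252


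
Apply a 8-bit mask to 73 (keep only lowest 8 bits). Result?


73 & 255 = 73

73


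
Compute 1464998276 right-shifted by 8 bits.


0b1010111010100100001100110000100 >> 8 = 0b10101110101001000011001 = 5722649

5722649


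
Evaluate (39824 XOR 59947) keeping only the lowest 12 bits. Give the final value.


Step 1: 39824 ^ 59947 = 29115
Step 2: 29115 & 4095 = 443

443


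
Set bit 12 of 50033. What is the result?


50033 | (1 << 12) = 50033 | 4096 = 54129

54129


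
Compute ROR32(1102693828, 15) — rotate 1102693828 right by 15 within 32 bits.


Rotate 0b1000001101110011100010111000100 right by 15 (32-bit) = 0b10001011100010001000001101110011 = 2340979571

2340979571
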